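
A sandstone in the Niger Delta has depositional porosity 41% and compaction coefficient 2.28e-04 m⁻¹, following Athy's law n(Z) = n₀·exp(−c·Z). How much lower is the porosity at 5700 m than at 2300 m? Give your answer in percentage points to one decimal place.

13.1 percentage points

Working in km (1 km = 1000 m; c in km⁻¹ = c in m⁻¹ × 1000):
n(2.3) = 0.41·e^(−0.228×2.3) = 0.2427
n(5.7) = 0.41·e^(−0.228×5.7) = 0.1118
Δn = 0.2427 − 0.1118 = 0.1309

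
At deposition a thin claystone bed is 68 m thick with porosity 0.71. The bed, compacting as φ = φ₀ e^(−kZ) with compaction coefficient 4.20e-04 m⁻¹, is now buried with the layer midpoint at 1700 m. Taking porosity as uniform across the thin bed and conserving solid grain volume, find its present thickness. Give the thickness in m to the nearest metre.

Working in km (1 km = 1000 m; k in km⁻¹ = k in m⁻¹ × 1000):
Porosity at 1.7 km: φ = 0.71·exp(−0.42×1.7) = 0.3477
Solid-volume conservation: h(1−φ) = h₀(1−φ₀) ⇒ h = h₀·(1−φ₀)/(1−φ)
h = 0.068 × (1 − 0.71)/(1 − 0.3477) = 0.068 × 0.4446 = 0.0302 km

30 m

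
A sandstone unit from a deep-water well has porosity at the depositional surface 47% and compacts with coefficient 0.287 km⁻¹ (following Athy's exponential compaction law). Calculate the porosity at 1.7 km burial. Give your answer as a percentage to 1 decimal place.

28.9%

φ = φ₀·exp(−β·z) = 0.47 × exp(−0.287 × 1.7) = 0.47 × exp(−0.4879)
  = 0.47 × 0.6139 = 0.2885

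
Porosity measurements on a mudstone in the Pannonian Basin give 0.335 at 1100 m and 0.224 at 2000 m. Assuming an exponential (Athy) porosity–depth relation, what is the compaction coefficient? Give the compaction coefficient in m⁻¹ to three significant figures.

0.000447 m⁻¹

Working in km (1 km = 1000 m; c in km⁻¹ = c in m⁻¹ × 1000):
Athy: phi(z) = phi₀ e^(−cz) ⇒ phi₁/phi₂ = e^{c(z₂−z₁)} ⇒ c = ln(phi₁/phi₂)/(z₂−z₁)
c = ln(0.335/0.224) / (2 − 1.1) = ln(1.496) / 0.9 = 0.4025 / 0.9 = 0.4472 km⁻¹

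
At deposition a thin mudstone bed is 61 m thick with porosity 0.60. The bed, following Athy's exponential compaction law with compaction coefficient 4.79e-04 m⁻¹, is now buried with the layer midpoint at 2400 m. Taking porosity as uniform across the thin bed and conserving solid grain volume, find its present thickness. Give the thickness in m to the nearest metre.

Working in km (1 km = 1000 m; c in km⁻¹ = c in m⁻¹ × 1000):
Porosity at 2.4 km: n = 0.6·exp(−0.479×2.4) = 0.1901
Solid-volume conservation: h(1−n) = h₀(1−n₀) ⇒ h = h₀·(1−n₀)/(1−n)
h = 0.061 × (1 − 0.6)/(1 − 0.1901) = 0.061 × 0.4939 = 0.0301 km

30 m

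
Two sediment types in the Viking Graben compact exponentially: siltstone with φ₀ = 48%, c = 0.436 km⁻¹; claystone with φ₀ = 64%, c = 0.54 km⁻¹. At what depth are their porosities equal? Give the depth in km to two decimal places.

Set φ₀ₐ e^(−cₐz) = φ₀ᵦ e^(−cᵦz) ⇒ ln(φ₀ₐ/φ₀ᵦ) = (cₐ − cᵦ)·z
z = ln(0.48/0.64) / (0.436 − 0.54) = -0.2877 / -0.104 = 2.766 km

2.77 km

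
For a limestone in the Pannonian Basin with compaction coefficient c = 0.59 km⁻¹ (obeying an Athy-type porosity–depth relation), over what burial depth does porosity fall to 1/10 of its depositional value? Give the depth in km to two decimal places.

3.90 km

phi/phi₀ = 1/10 ⇒ exp(−c·z) = 1/10 ⇒ z = ln(10) / c
z = 2.3026 / 0.59 = 3.903 km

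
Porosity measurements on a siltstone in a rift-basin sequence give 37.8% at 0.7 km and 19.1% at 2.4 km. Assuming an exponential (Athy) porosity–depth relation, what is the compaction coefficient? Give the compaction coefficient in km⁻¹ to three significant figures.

0.402 km⁻¹

Athy: n(Z) = n₀ e^(−cZ) ⇒ n₁/n₂ = e^{c(Z₂−Z₁)} ⇒ c = ln(n₁/n₂)/(Z₂−Z₁)
c = ln(0.378/0.191) / (2.4 − 0.7) = ln(1.979) / 1.7 = 0.6826 / 1.7 = 0.4015 km⁻¹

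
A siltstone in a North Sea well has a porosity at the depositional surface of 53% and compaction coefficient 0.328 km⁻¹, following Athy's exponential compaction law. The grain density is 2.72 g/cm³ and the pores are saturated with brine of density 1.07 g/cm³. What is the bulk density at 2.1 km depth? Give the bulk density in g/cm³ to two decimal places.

Porosity at depth: φ = 0.53·exp(−0.328×2.1) = 0.53×0.5022 = 0.2662
Bulk density: ρ_b = (1−φ)ρ_g + φ·ρ_f = 0.7338×2.72 + 0.2662×1.07
       = 1.996 + 0.285 = 2.281 g/cm³

2.28 g/cm³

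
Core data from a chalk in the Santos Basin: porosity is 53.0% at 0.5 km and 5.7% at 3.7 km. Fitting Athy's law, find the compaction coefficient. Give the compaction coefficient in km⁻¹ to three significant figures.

Athy: φ(Z) = φ₀ e^(−βZ) ⇒ φ₁/φ₂ = e^{β(Z₂−Z₁)} ⇒ β = ln(φ₁/φ₂)/(Z₂−Z₁)
β = ln(0.53/0.057) / (3.7 − 0.5) = ln(9.298) / 3.2 = 2.2298 / 3.2 = 0.6968 km⁻¹

0.697 km⁻¹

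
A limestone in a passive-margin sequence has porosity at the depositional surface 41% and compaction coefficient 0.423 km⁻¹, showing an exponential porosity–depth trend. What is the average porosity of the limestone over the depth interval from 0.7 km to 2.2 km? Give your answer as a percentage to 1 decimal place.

⟨φ⟩ = (1/(Z₂−Z₁)) ∫ φ₀ e^(−kZ) dZ = φ₀·(e^(−k·Z₁) − e^(−k·Z₂)) / (k·(Z₂−Z₁))
e^(−0.423×0.7) = 0.7437; e^(−0.423×2.2) = 0.3943
⟨φ⟩ = 0.41 × (0.7437 − 0.3943) / (0.423 × 1.5) = 0.41 × 0.5507 = 0.2258

22.6%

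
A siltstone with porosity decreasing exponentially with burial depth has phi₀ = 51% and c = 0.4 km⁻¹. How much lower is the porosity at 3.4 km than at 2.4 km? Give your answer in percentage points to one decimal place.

6.4 percentage points

phi(2.4) = 0.51·e^(−0.4×2.4) = 0.1953
phi(3.4) = 0.51·e^(−0.4×3.4) = 0.1309
Δphi = 0.1953 − 0.1309 = 0.0644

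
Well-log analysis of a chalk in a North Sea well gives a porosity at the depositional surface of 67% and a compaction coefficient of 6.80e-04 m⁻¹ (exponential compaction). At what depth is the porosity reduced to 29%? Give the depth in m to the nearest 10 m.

1230 m

Working in km (1 km = 1000 m; k in km⁻¹ = k in m⁻¹ × 1000):
Invert Athy's law: z = ln(n₀/n) / k
z = ln(0.67/0.29) / 0.68 = ln(2.31) / 0.68 = 0.8374 / 0.68 = 1.231 km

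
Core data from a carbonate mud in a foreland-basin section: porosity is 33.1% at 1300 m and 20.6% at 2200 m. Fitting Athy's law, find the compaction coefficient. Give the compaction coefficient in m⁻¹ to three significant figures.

0.000527 m⁻¹

Working in km (1 km = 1000 m; β in km⁻¹ = β in m⁻¹ × 1000):
Athy: n(Z) = n₀ e^(−βZ) ⇒ n₁/n₂ = e^{β(Z₂−Z₁)} ⇒ β = ln(n₁/n₂)/(Z₂−Z₁)
β = ln(0.331/0.206) / (2.2 − 1.3) = ln(1.607) / 0.9 = 0.4742 / 0.9 = 0.5269 km⁻¹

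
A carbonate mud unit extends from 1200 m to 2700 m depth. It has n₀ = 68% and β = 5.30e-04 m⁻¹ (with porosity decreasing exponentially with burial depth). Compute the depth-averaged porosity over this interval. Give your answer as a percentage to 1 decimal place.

Working in km (1 km = 1000 m; β in km⁻¹ = β in m⁻¹ × 1000):
⟨n⟩ = (1/(z₂−z₁)) ∫ n₀ e^(−βz) dz = n₀·(e^(−β·z₁) − e^(−β·z₂)) / (β·(z₂−z₁))
e^(−0.53×1.2) = 0.5294; e^(−0.53×2.7) = 0.2391
⟨n⟩ = 0.68 × (0.5294 − 0.2391) / (0.53 × 1.5) = 0.68 × 0.3652 = 0.2483

24.8%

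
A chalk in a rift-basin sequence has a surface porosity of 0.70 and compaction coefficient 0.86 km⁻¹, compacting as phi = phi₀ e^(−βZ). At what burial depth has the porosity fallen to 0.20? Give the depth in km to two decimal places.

Invert Athy's law: Z = ln(phi₀/phi) / β
Z = ln(0.7/0.2) / 0.86 = ln(3.5) / 0.86 = 1.2528 / 0.86 = 1.457 km

1.46 km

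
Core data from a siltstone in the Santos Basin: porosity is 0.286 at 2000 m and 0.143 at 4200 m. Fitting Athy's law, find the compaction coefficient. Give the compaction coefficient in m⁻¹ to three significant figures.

Working in km (1 km = 1000 m; β in km⁻¹ = β in m⁻¹ × 1000):
Athy: n(z) = n₀ e^(−βz) ⇒ n₁/n₂ = e^{β(z₂−z₁)} ⇒ β = ln(n₁/n₂)/(z₂−z₁)
β = ln(0.286/0.143) / (4.2 − 2) = ln(2) / 2.2 = 0.6931 / 2.2 = 0.3151 km⁻¹

0.000315 m⁻¹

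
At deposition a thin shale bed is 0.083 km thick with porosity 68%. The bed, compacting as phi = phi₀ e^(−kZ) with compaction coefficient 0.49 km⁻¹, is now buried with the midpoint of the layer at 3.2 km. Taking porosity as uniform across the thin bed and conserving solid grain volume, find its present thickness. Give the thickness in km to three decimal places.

0.031 km

Porosity at 3.2 km: phi = 0.68·exp(−0.49×3.2) = 0.1418
Solid-volume conservation: h(1−phi) = h₀(1−phi₀) ⇒ h = h₀·(1−phi₀)/(1−phi)
h = 0.083 × (1 − 0.68)/(1 − 0.1418) = 0.083 × 0.3729 = 0.0309 km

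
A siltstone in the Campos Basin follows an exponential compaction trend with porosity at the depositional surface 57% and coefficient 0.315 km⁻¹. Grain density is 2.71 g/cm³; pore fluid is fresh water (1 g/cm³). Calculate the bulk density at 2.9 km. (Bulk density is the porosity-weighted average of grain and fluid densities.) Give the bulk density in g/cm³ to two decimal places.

Porosity at depth: n = 0.57·exp(−0.315×2.9) = 0.57×0.4011 = 0.2286
Bulk density: ρ_b = (1−n)ρ_g + n·ρ_f = 0.7714×2.71 + 0.2286×1
       = 2.090 + 0.229 = 2.319 g/cm³

2.32 g/cm³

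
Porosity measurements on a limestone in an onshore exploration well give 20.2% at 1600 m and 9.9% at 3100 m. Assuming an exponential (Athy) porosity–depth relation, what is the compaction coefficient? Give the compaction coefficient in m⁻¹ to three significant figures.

Working in km (1 km = 1000 m; k in km⁻¹ = k in m⁻¹ × 1000):
Athy: n(z) = n₀ e^(−kz) ⇒ n₁/n₂ = e^{k(z₂−z₁)} ⇒ k = ln(n₁/n₂)/(z₂−z₁)
k = ln(0.202/0.099) / (3.1 − 1.6) = ln(2.04) / 1.5 = 0.7131 / 1.5 = 0.4754 km⁻¹

0.000475 m⁻¹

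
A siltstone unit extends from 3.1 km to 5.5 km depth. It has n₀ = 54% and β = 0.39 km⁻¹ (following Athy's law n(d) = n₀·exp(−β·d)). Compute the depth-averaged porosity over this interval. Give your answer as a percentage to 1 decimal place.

10.5%

⟨n⟩ = (1/(d₂−d₁)) ∫ n₀ e^(−βd) dd = n₀·(e^(−β·d₁) − e^(−β·d₂)) / (β·(d₂−d₁))
e^(−0.39×3.1) = 0.2985; e^(−0.39×5.5) = 0.1171
⟨n⟩ = 0.54 × (0.2985 − 0.1171) / (0.39 × 2.4) = 0.54 × 0.1938 = 0.1047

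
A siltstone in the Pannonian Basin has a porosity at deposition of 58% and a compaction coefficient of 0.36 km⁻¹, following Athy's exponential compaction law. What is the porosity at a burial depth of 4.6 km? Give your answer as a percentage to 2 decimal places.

phi = phi₀·exp(−β·z) = 0.58 × exp(−0.36 × 4.6) = 0.58 × exp(−1.656)
  = 0.58 × 0.1909 = 0.1107

11.07%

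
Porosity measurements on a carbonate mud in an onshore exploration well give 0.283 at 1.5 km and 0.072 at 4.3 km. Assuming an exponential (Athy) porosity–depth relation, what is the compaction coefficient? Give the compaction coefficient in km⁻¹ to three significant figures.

0.489 km⁻¹

Athy: phi(Z) = phi₀ e^(−kZ) ⇒ phi₁/phi₂ = e^{k(Z₂−Z₁)} ⇒ k = ln(phi₁/phi₂)/(Z₂−Z₁)
k = ln(0.283/0.072) / (4.3 − 1.5) = ln(3.931) / 2.8 = 1.3688 / 2.8 = 0.4889 km⁻¹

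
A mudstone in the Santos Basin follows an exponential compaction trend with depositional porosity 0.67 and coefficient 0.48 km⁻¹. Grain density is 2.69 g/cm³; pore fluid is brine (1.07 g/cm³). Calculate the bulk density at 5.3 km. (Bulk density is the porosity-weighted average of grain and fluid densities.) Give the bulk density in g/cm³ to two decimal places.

2.60 g/cm³

Porosity at depth: φ = 0.67·exp(−0.48×5.3) = 0.67×0.0786 = 0.0526
Bulk density: ρ_b = (1−φ)ρ_g + φ·ρ_f = 0.9474×2.69 + 0.0526×1.07
       = 2.548 + 0.056 = 2.605 g/cm³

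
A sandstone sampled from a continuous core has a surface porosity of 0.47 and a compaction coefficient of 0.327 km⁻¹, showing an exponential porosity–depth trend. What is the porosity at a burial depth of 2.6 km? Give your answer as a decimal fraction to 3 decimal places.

phi = phi₀·exp(−k·z) = 0.47 × exp(−0.327 × 2.6) = 0.47 × exp(−0.8502)
  = 0.47 × 0.4273 = 0.2008

0.201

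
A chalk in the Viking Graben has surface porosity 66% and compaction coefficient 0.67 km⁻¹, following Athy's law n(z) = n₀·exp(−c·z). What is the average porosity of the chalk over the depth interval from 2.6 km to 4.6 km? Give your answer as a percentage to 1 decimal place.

⟨n⟩ = (1/(z₂−z₁)) ∫ n₀ e^(−cz) dz = n₀·(e^(−c·z₁) − e^(−c·z₂)) / (c·(z₂−z₁))
e^(−0.67×2.6) = 0.1752; e^(−0.67×4.6) = 0.0459
⟨n⟩ = 0.66 × (0.1752 − 0.0459) / (0.67 × 2) = 0.66 × 0.0965 = 0.0637

6.4%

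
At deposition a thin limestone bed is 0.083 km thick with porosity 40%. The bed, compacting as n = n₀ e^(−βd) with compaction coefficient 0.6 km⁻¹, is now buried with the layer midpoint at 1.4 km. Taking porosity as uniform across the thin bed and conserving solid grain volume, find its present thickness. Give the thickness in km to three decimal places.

Porosity at 1.4 km: n = 0.4·exp(−0.6×1.4) = 0.1727
Solid-volume conservation: h(1−n) = h₀(1−n₀) ⇒ h = h₀·(1−n₀)/(1−n)
h = 0.083 × (1 − 0.4)/(1 − 0.1727) = 0.083 × 0.7252 = 0.0602 km

0.060 km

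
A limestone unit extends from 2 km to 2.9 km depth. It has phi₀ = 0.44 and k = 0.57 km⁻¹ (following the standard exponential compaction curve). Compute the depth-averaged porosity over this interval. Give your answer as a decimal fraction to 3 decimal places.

⟨phi⟩ = (1/(z₂−z₁)) ∫ phi₀ e^(−kz) dz = phi₀·(e^(−k·z₁) − e^(−k·z₂)) / (k·(z₂−z₁))
e^(−0.57×2) = 0.3198; e^(−0.57×2.9) = 0.1915
⟨phi⟩ = 0.44 × (0.3198 − 0.1915) / (0.57 × 0.9) = 0.44 × 0.2502 = 0.1101

0.110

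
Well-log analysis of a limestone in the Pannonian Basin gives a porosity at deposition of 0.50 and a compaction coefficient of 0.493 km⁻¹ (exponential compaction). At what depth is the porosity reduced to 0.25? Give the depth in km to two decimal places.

Invert Athy's law: Z = ln(φ₀/φ) / k
Z = ln(0.5/0.25) / 0.493 = ln(2) / 0.493 = 0.6931 / 0.493 = 1.406 km

1.41 km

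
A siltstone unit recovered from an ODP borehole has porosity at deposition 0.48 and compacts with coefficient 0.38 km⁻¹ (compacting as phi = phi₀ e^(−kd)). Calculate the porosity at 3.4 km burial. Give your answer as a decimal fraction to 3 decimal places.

0.132

phi = phi₀·exp(−k·d) = 0.48 × exp(−0.38 × 3.4) = 0.48 × exp(−1.292)
  = 0.48 × 0.2747 = 0.1319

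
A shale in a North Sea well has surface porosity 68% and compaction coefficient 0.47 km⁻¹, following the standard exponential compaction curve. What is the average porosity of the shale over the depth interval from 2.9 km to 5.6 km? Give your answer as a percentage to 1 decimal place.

9.9%

⟨n⟩ = (1/(d₂−d₁)) ∫ n₀ e^(−kd) dd = n₀·(e^(−k·d₁) − e^(−k·d₂)) / (k·(d₂−d₁))
e^(−0.47×2.9) = 0.2559; e^(−0.47×5.6) = 0.0719
⟨n⟩ = 0.68 × (0.2559 − 0.0719) / (0.47 × 2.7) = 0.68 × 0.1450 = 0.0986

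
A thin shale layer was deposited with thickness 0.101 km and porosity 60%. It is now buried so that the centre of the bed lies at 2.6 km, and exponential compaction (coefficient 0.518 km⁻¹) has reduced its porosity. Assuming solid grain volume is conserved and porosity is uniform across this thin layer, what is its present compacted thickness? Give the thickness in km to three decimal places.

0.048 km

Porosity at 2.6 km: φ = 0.6·exp(−0.518×2.6) = 0.1560
Solid-volume conservation: h(1−φ) = h₀(1−φ₀) ⇒ h = h₀·(1−φ₀)/(1−φ)
h = 0.101 × (1 − 0.6)/(1 − 0.1560) = 0.101 × 0.4740 = 0.0479 km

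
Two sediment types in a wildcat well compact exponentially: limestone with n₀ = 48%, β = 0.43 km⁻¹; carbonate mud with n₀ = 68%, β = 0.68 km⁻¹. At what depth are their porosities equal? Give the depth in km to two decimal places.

Set n₀ₐ e^(−βₐZ) = n₀ᵦ e^(−βᵦZ) ⇒ ln(n₀ₐ/n₀ᵦ) = (βₐ − βᵦ)·Z
Z = ln(0.48/0.68) / (0.43 − 0.68) = -0.3483 / -0.25 = 1.393 km

1.39 km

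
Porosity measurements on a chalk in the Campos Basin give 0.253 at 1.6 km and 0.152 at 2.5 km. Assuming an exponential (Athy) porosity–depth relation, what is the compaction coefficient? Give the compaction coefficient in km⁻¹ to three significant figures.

Athy: φ(Z) = φ₀ e^(−βZ) ⇒ φ₁/φ₂ = e^{β(Z₂−Z₁)} ⇒ β = ln(φ₁/φ₂)/(Z₂−Z₁)
β = ln(0.253/0.152) / (2.5 − 1.6) = ln(1.664) / 0.9 = 0.5095 / 0.9 = 0.5661 km⁻¹

0.566 km⁻¹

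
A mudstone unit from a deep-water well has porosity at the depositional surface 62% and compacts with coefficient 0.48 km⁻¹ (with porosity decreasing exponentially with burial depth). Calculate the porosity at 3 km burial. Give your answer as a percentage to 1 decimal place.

14.7%

n = n₀·exp(−c·z) = 0.62 × exp(−0.48 × 3) = 0.62 × exp(−1.44)
  = 0.62 × 0.2369 = 0.1469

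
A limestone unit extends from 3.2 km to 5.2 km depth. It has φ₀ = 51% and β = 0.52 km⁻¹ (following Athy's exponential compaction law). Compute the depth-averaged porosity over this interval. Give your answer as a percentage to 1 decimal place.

6.0%

⟨φ⟩ = (1/(z₂−z₁)) ∫ φ₀ e^(−βz) dz = φ₀·(e^(−β·z₁) − e^(−β·z₂)) / (β·(z₂−z₁))
e^(−0.52×3.2) = 0.1894; e^(−0.52×5.2) = 0.0669
⟨φ⟩ = 0.51 × (0.1894 − 0.0669) / (0.52 × 2) = 0.51 × 0.1177 = 0.0600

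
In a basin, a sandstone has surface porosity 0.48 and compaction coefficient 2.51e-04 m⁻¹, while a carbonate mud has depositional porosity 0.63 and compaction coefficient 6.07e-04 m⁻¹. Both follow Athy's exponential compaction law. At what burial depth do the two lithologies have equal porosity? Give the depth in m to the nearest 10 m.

760 m

Working in km (1 km = 1000 m; c in km⁻¹ = c in m⁻¹ × 1000):
Set φ₀ₐ e^(−cₐz) = φ₀ᵦ e^(−cᵦz) ⇒ ln(φ₀ₐ/φ₀ᵦ) = (cₐ − cᵦ)·z
z = ln(0.48/0.63) / (0.251 − 0.607) = -0.2719 / -0.356 = 0.764 km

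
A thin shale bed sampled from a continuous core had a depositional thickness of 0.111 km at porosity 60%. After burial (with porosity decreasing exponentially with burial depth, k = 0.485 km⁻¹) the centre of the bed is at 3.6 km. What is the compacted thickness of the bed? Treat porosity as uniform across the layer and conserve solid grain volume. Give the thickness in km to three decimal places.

Porosity at 3.6 km: phi = 0.6·exp(−0.485×3.6) = 0.1047
Solid-volume conservation: h(1−phi) = h₀(1−phi₀) ⇒ h = h₀·(1−phi₀)/(1−phi)
h = 0.111 × (1 − 0.6)/(1 − 0.1047) = 0.111 × 0.4468 = 0.0496 km

0.050 km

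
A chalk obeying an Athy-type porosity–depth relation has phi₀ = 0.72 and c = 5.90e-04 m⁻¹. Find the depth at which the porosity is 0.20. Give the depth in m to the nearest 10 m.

Working in km (1 km = 1000 m; c in km⁻¹ = c in m⁻¹ × 1000):
Invert Athy's law: d = ln(phi₀/phi) / c
d = ln(0.72/0.2) / 0.59 = ln(3.6) / 0.59 = 1.2809 / 0.59 = 2.171 km

2170 m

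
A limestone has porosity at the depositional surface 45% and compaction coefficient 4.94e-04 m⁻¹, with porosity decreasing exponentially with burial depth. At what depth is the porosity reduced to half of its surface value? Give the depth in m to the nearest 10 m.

1400 m

Working in km (1 km = 1000 m; k in km⁻¹ = k in m⁻¹ × 1000):
phi/phi₀ = 1/2 ⇒ exp(−k·z) = 1/2 ⇒ z = ln(2) / k
z = 0.6931 / 0.494 = 1.403 km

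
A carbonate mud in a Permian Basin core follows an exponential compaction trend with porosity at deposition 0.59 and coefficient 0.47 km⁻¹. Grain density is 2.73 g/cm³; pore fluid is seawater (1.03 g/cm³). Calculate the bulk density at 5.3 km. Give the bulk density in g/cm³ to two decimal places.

Porosity at depth: φ = 0.59·exp(−0.47×5.3) = 0.59×0.0828 = 0.0489
Bulk density: ρ_b = (1−φ)ρ_g + φ·ρ_f = 0.9511×2.73 + 0.0489×1.03
       = 2.597 + 0.050 = 2.647 g/cm³

2.65 g/cm³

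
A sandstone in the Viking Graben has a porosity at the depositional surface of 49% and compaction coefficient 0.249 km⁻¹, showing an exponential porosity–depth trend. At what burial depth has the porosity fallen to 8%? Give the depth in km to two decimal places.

Invert Athy's law: d = ln(φ₀/φ) / β
d = ln(0.49/0.08) / 0.249 = ln(6.125) / 0.249 = 1.8124 / 0.249 = 7.279 km

7.28 km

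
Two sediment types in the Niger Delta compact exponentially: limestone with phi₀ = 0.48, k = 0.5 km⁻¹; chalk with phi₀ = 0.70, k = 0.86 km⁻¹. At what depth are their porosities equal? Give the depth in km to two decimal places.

1.05 km

Set phi₀ₐ e^(−kₐd) = phi₀ᵦ e^(−kᵦd) ⇒ ln(phi₀ₐ/phi₀ᵦ) = (kₐ − kᵦ)·d
d = ln(0.48/0.7) / (0.5 − 0.86) = -0.3773 / -0.36 = 1.048 km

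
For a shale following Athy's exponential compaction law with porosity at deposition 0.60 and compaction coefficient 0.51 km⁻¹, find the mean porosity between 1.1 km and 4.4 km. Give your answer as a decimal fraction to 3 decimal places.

0.166

⟨phi⟩ = (1/(Z₂−Z₁)) ∫ phi₀ e^(−kZ) dZ = phi₀·(e^(−k·Z₁) − e^(−k·Z₂)) / (k·(Z₂−Z₁))
e^(−0.51×1.1) = 0.5706; e^(−0.51×4.4) = 0.1060
⟨phi⟩ = 0.6 × (0.5706 − 0.1060) / (0.51 × 3.3) = 0.6 × 0.2761 = 0.1656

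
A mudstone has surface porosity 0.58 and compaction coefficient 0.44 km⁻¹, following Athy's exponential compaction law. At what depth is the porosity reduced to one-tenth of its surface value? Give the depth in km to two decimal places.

5.23 km

n/n₀ = 1/10 ⇒ exp(−k·z) = 1/10 ⇒ z = ln(10) / k
z = 2.3026 / 0.44 = 5.233 km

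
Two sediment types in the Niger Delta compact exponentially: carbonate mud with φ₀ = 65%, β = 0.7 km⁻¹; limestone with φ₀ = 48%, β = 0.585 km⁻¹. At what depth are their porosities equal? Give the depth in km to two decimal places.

2.64 km

Set φ₀ₐ e^(−βₐd) = φ₀ᵦ e^(−βᵦd) ⇒ ln(φ₀ₐ/φ₀ᵦ) = (βₐ − βᵦ)·d
d = ln(0.65/0.48) / (0.7 − 0.585) = 0.3032 / 0.115 = 2.636 km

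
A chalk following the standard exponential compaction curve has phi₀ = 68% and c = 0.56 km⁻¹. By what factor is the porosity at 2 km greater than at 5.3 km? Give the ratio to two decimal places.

phi(z₁)/phi(z₂) = e^(−c·z₁)/e^(−c·z₂) = e^{c(z₂−z₁)}
= exp(0.56 × 3.3) = exp(1.848) = 6.3471

6.35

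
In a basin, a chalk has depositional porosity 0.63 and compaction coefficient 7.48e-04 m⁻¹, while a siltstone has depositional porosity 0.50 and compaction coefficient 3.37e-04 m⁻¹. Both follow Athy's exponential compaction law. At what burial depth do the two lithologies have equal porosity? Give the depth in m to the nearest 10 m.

560 m

Working in km (1 km = 1000 m; c in km⁻¹ = c in m⁻¹ × 1000):
Set φ₀ₐ e^(−cₐz) = φ₀ᵦ e^(−cᵦz) ⇒ ln(φ₀ₐ/φ₀ᵦ) = (cₐ − cᵦ)·z
z = ln(0.63/0.5) / (0.748 − 0.337) = 0.2311 / 0.411 = 0.562 km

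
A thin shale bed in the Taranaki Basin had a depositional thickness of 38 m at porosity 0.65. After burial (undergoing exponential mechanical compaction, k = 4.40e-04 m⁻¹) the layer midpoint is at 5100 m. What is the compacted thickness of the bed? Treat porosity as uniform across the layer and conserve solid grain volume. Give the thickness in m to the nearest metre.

14 m

Working in km (1 km = 1000 m; k in km⁻¹ = k in m⁻¹ × 1000):
Porosity at 5.1 km: phi = 0.65·exp(−0.44×5.1) = 0.0689
Solid-volume conservation: h(1−phi) = h₀(1−phi₀) ⇒ h = h₀·(1−phi₀)/(1−phi)
h = 0.038 × (1 − 0.65)/(1 − 0.0689) = 0.038 × 0.3759 = 0.0143 km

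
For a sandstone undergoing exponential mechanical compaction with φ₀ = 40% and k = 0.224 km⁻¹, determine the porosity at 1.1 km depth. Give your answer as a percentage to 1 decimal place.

31.3%

φ = φ₀·exp(−k·d) = 0.4 × exp(−0.224 × 1.1) = 0.4 × exp(−0.2464)
  = 0.4 × 0.7816 = 0.3126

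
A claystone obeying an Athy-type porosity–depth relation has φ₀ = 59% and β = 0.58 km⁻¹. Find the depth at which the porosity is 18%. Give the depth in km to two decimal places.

2.05 km

Invert Athy's law: z = ln(φ₀/φ) / β
z = ln(0.59/0.18) / 0.58 = ln(3.278) / 0.58 = 1.1872 / 0.58 = 2.047 km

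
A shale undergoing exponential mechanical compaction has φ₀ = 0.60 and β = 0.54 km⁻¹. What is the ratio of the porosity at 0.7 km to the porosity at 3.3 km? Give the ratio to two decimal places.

4.07

φ(Z₁)/φ(Z₂) = e^(−β·Z₁)/e^(−β·Z₂) = e^{β(Z₂−Z₁)}
= exp(0.54 × 2.6) = exp(1.404) = 4.0715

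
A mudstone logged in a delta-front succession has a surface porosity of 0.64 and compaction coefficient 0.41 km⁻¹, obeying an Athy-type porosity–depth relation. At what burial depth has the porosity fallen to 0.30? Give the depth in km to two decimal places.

1.85 km

Invert Athy's law: d = ln(phi₀/phi) / k
d = ln(0.64/0.3) / 0.41 = ln(2.133) / 0.41 = 0.7577 / 0.41 = 1.848 km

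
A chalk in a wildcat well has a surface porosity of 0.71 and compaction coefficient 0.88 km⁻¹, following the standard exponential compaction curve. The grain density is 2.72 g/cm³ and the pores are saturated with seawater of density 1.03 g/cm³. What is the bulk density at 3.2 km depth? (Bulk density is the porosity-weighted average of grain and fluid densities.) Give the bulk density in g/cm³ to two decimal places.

2.65 g/cm³

Porosity at depth: n = 0.71·exp(−0.88×3.2) = 0.71×0.0598 = 0.0425
Bulk density: ρ_b = (1−n)ρ_g + n·ρ_f = 0.9575×2.72 + 0.0425×1.03
       = 2.604 + 0.044 = 2.648 g/cm³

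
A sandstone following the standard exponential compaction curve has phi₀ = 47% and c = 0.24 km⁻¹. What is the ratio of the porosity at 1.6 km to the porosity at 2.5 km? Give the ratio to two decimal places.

1.24

phi(d₁)/phi(d₂) = e^(−c·d₁)/e^(−c·d₂) = e^{c(d₂−d₁)}
= exp(0.24 × 0.9) = exp(0.216) = 1.2411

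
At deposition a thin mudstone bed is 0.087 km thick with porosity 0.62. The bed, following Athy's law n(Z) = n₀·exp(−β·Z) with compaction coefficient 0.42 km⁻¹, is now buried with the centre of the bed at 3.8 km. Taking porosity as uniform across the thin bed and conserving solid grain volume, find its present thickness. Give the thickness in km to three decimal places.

Porosity at 3.8 km: n = 0.62·exp(−0.42×3.8) = 0.1257
Solid-volume conservation: h(1−n) = h₀(1−n₀) ⇒ h = h₀·(1−n₀)/(1−n)
h = 0.087 × (1 − 0.62)/(1 − 0.1257) = 0.087 × 0.4346 = 0.0378 km

0.038 km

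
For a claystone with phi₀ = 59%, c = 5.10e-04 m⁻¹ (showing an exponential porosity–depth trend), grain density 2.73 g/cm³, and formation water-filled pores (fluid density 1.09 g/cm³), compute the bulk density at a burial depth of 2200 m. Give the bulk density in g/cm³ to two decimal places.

Working in km (1 km = 1000 m; c in km⁻¹ = c in m⁻¹ × 1000):
Porosity at depth: phi = 0.59·exp(−0.51×2.2) = 0.59×0.3256 = 0.1921
Bulk density: ρ_b = (1−phi)ρ_g + phi·ρ_f = 0.8079×2.73 + 0.1921×1.09
       = 2.206 + 0.209 = 2.415 g/cm³

2.41 g/cm³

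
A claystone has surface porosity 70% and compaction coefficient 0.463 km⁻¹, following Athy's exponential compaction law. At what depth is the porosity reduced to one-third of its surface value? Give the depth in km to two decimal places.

φ/φ₀ = 1/3 ⇒ exp(−β·Z) = 1/3 ⇒ Z = ln(3) / β
Z = 1.0986 / 0.463 = 2.373 km

2.37 km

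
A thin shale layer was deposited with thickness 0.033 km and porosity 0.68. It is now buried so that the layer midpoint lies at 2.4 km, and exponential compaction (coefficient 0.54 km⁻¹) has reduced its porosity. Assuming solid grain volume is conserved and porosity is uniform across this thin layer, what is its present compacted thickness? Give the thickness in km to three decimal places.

Porosity at 2.4 km: n = 0.68·exp(−0.54×2.4) = 0.1861
Solid-volume conservation: h(1−n) = h₀(1−n₀) ⇒ h = h₀·(1−n₀)/(1−n)
h = 0.033 × (1 − 0.68)/(1 − 0.1861) = 0.033 × 0.3932 = 0.0130 km

0.013 km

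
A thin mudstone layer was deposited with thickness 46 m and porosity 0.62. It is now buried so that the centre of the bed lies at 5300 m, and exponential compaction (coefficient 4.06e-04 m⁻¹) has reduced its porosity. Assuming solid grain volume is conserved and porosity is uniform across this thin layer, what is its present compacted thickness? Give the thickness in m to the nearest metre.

19 m

Working in km (1 km = 1000 m; c in km⁻¹ = c in m⁻¹ × 1000):
Porosity at 5.3 km: n = 0.62·exp(−0.406×5.3) = 0.0721
Solid-volume conservation: h(1−n) = h₀(1−n₀) ⇒ h = h₀·(1−n₀)/(1−n)
h = 0.046 × (1 − 0.62)/(1 − 0.0721) = 0.046 × 0.4095 = 0.0188 km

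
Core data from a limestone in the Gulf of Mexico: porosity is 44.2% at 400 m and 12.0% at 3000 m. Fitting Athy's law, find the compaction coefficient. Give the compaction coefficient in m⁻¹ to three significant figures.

0.000501 m⁻¹

Working in km (1 km = 1000 m; c in km⁻¹ = c in m⁻¹ × 1000):
Athy: phi(z) = phi₀ e^(−cz) ⇒ phi₁/phi₂ = e^{c(z₂−z₁)} ⇒ c = ln(phi₁/phi₂)/(z₂−z₁)
c = ln(0.442/0.12) / (3 − 0.4) = ln(3.683) / 2.6 = 1.3038 / 2.6 = 0.5015 km⁻¹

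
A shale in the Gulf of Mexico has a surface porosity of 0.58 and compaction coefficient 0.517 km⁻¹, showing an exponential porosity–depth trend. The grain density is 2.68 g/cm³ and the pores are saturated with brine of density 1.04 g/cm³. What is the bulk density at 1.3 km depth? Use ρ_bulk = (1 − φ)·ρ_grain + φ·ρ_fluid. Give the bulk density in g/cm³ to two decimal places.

2.19 g/cm³

Porosity at depth: phi = 0.58·exp(−0.517×1.3) = 0.58×0.5106 = 0.2962
Bulk density: ρ_b = (1−phi)ρ_g + phi·ρ_f = 0.7038×2.68 + 0.2962×1.04
       = 1.886 + 0.308 = 2.194 g/cm³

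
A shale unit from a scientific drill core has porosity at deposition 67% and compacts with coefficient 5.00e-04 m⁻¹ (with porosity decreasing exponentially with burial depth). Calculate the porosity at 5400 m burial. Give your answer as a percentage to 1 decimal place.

Working in km (1 km = 1000 m; β in km⁻¹ = β in m⁻¹ × 1000):
phi = phi₀·exp(−β·d) = 0.67 × exp(−0.5 × 5.4) = 0.67 × exp(−2.7)
  = 0.67 × 0.0672 = 0.0450

4.5%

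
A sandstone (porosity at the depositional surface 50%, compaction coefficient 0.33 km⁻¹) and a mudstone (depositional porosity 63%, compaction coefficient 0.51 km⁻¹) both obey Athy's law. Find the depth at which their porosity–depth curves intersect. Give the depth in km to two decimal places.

Set n₀ₐ e^(−βₐd) = n₀ᵦ e^(−βᵦd) ⇒ ln(n₀ₐ/n₀ᵦ) = (βₐ − βᵦ)·d
d = ln(0.5/0.63) / (0.33 − 0.51) = -0.2311 / -0.18 = 1.284 km

1.28 km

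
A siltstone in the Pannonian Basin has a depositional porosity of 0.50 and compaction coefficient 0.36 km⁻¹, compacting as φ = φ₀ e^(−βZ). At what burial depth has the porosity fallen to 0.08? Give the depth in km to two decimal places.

5.09 km

Invert Athy's law: Z = ln(φ₀/φ) / β
Z = ln(0.5/0.08) / 0.36 = ln(6.25) / 0.36 = 1.8326 / 0.36 = 5.091 km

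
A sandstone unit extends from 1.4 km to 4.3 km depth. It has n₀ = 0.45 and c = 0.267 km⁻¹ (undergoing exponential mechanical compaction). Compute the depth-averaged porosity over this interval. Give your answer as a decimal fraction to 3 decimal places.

0.216

⟨n⟩ = (1/(d₂−d₁)) ∫ n₀ e^(−cd) dd = n₀·(e^(−c·d₁) − e^(−c·d₂)) / (c·(d₂−d₁))
e^(−0.267×1.4) = 0.6881; e^(−0.267×4.3) = 0.3172
⟨n⟩ = 0.45 × (0.6881 − 0.3172) / (0.267 × 2.9) = 0.45 × 0.4790 = 0.2155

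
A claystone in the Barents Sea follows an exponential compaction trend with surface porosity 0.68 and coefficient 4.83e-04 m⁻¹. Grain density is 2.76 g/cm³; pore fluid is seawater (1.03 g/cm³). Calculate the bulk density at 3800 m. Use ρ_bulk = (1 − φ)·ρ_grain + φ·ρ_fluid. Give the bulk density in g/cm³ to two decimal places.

2.57 g/cm³

Working in km (1 km = 1000 m; c in km⁻¹ = c in m⁻¹ × 1000):
Porosity at depth: φ = 0.68·exp(−0.483×3.8) = 0.68×0.1595 = 0.1085
Bulk density: ρ_b = (1−φ)ρ_g + φ·ρ_f = 0.8915×2.76 + 0.1085×1.03
       = 2.461 + 0.112 = 2.572 g/cm³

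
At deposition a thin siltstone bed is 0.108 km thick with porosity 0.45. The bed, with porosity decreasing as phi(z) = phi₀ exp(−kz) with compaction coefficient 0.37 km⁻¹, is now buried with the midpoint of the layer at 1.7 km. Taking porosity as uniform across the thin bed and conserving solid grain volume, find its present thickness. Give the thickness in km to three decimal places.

0.078 km

Porosity at 1.7 km: phi = 0.45·exp(−0.37×1.7) = 0.2399
Solid-volume conservation: h(1−phi) = h₀(1−phi₀) ⇒ h = h₀·(1−phi₀)/(1−phi)
h = 0.108 × (1 − 0.45)/(1 − 0.2399) = 0.108 × 0.7236 = 0.0781 km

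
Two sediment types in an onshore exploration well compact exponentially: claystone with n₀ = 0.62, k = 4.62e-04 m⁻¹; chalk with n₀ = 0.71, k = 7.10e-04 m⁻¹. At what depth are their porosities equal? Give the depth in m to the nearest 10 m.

Working in km (1 km = 1000 m; k in km⁻¹ = k in m⁻¹ × 1000):
Set n₀ₐ e^(−kₐd) = n₀ᵦ e^(−kᵦd) ⇒ ln(n₀ₐ/n₀ᵦ) = (kₐ − kᵦ)·d
d = ln(0.62/0.71) / (0.462 − 0.71) = -0.1355 / -0.248 = 0.547 km

550 m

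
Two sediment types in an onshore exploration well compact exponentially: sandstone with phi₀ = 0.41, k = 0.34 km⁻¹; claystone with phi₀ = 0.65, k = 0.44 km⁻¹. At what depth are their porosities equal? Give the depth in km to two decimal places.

4.61 km

Set phi₀ₐ e^(−kₐd) = phi₀ᵦ e^(−kᵦd) ⇒ ln(phi₀ₐ/phi₀ᵦ) = (kₐ − kᵦ)·d
d = ln(0.41/0.65) / (0.34 − 0.44) = -0.4608 / -0.1 = 4.608 km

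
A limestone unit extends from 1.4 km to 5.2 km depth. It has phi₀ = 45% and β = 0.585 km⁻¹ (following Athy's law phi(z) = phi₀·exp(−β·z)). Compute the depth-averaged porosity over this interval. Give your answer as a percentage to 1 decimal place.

8.0%

⟨phi⟩ = (1/(z₂−z₁)) ∫ phi₀ e^(−βz) dz = phi₀·(e^(−β·z₁) − e^(−β·z₂)) / (β·(z₂−z₁))
e^(−0.585×1.4) = 0.4409; e^(−0.585×5.2) = 0.0477
⟨phi⟩ = 0.45 × (0.4409 − 0.0477) / (0.585 × 3.8) = 0.45 × 0.1768 = 0.0796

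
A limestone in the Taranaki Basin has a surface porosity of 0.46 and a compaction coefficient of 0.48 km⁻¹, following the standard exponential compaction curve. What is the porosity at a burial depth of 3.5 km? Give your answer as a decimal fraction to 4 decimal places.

0.0857

phi = phi₀·exp(−k·d) = 0.46 × exp(−0.48 × 3.5) = 0.46 × exp(−1.68)
  = 0.46 × 0.1864 = 0.0857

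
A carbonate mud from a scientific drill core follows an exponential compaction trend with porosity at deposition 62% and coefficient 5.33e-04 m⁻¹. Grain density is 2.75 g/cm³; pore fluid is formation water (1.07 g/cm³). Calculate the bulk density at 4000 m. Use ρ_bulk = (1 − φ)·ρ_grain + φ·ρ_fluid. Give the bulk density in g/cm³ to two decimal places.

2.63 g/cm³

Working in km (1 km = 1000 m; β in km⁻¹ = β in m⁻¹ × 1000):
Porosity at depth: phi = 0.62·exp(−0.533×4) = 0.62×0.1186 = 0.0735
Bulk density: ρ_b = (1−phi)ρ_g + phi·ρ_f = 0.9265×2.75 + 0.0735×1.07
       = 2.548 + 0.079 = 2.626 g/cm³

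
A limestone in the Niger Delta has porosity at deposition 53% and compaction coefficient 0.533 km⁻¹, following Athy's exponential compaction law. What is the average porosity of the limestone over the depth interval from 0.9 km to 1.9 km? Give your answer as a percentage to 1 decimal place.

25.4%

⟨phi⟩ = (1/(z₂−z₁)) ∫ phi₀ e^(−kz) dz = phi₀·(e^(−k·z₁) − e^(−k·z₂)) / (k·(z₂−z₁))
e^(−0.533×0.9) = 0.6190; e^(−0.533×1.9) = 0.3632
⟨phi⟩ = 0.53 × (0.6190 − 0.3632) / (0.533 × 1) = 0.53 × 0.4798 = 0.2543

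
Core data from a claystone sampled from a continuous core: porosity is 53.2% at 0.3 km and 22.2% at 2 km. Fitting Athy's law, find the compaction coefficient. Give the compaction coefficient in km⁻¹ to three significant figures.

Athy: φ(Z) = φ₀ e^(−βZ) ⇒ φ₁/φ₂ = e^{β(Z₂−Z₁)} ⇒ β = ln(φ₁/φ₂)/(Z₂−Z₁)
β = ln(0.532/0.222) / (2 − 0.3) = ln(2.396) / 1.7 = 0.8740 / 1.7 = 0.5141 km⁻¹

0.514 km⁻¹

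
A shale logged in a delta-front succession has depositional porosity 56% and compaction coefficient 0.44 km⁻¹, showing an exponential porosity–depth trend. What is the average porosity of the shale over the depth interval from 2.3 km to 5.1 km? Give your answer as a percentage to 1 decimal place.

⟨φ⟩ = (1/(z₂−z₁)) ∫ φ₀ e^(−kz) dz = φ₀·(e^(−k·z₁) − e^(−k·z₂)) / (k·(z₂−z₁))
e^(−0.44×2.3) = 0.3635; e^(−0.44×5.1) = 0.1060
⟨φ⟩ = 0.56 × (0.3635 − 0.1060) / (0.44 × 2.8) = 0.56 × 0.2090 = 0.1170

11.7%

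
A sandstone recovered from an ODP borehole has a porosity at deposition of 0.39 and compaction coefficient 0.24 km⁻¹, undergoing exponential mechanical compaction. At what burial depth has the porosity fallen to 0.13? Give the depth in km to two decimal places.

Invert Athy's law: z = ln(n₀/n) / β
z = ln(0.39/0.13) / 0.24 = ln(3) / 0.24 = 1.0986 / 0.24 = 4.578 km

4.58 km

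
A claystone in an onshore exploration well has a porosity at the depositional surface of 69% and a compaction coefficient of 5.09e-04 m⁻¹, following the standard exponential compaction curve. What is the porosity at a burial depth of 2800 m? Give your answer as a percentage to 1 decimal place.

16.6%

Working in km (1 km = 1000 m; β in km⁻¹ = β in m⁻¹ × 1000):
phi = phi₀·exp(−β·z) = 0.69 × exp(−0.509 × 2.8) = 0.69 × exp(−1.425)
  = 0.69 × 0.2405 = 0.1659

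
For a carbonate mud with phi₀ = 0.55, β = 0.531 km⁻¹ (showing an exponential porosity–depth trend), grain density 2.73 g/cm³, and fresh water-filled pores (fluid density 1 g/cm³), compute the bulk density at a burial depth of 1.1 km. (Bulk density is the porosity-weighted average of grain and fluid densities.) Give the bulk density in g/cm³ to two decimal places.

Porosity at depth: phi = 0.55·exp(−0.531×1.1) = 0.55×0.5576 = 0.3067
Bulk density: ρ_b = (1−phi)ρ_g + phi·ρ_f = 0.6933×2.73 + 0.3067×1
       = 1.893 + 0.307 = 2.199 g/cm³

2.20 g/cm³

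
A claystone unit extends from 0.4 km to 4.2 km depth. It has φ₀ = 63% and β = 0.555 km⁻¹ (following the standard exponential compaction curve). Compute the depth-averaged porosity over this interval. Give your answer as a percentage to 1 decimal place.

⟨φ⟩ = (1/(Z₂−Z₁)) ∫ φ₀ e^(−βZ) dZ = φ₀·(e^(−β·Z₁) − e^(−β·Z₂)) / (β·(Z₂−Z₁))
e^(−0.555×0.4) = 0.8009; e^(−0.555×4.2) = 0.0972
⟨φ⟩ = 0.63 × (0.8009 − 0.0972) / (0.555 × 3.8) = 0.63 × 0.3337 = 0.2102

21.0%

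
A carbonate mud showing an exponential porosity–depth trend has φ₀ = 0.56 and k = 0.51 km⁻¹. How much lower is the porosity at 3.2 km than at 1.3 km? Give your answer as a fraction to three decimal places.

φ(1.3) = 0.56·e^(−0.51×1.3) = 0.2886
φ(3.2) = 0.56·e^(−0.51×3.2) = 0.1095
Δφ = 0.2886 − 0.1095 = 0.1791

0.179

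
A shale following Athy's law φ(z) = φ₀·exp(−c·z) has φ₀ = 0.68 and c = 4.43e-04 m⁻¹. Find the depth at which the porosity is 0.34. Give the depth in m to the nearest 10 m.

Working in km (1 km = 1000 m; c in km⁻¹ = c in m⁻¹ × 1000):
Invert Athy's law: z = ln(φ₀/φ) / c
z = ln(0.68/0.34) / 0.443 = ln(2) / 0.443 = 0.6931 / 0.443 = 1.565 km

1560 m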